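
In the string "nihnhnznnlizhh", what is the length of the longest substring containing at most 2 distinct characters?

4

[n] 1 distinct, len 1
[n, i] 2 distinct, len 2
[i, h] 2 distinct, len 2
[h, n] 2 distinct, len 2
[h, n, h] 2 distinct, len 3
[h, n, h, n] 2 distinct, len 4
[n, z] 2 distinct, len 2
[n, z, n] 2 distinct, len 3
[n, z, n, n] 2 distinct, len 4
[n, n, l] 2 distinct, len 3
[l, i] 2 distinct, len 2
[i, z] 2 distinct, len 2
[z, h] 2 distinct, len 2
[z, h, h] 2 distinct, len 3
Longest length with ≤2 distinct: 4.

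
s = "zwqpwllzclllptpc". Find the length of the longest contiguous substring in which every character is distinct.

4

add z: [z] len 1
add w: [z, w] len 2
add q: [z, w, q] len 3
add p: [z, w, q, p] len 4
add w (repeat w, move left end past it): [q, p, w] len 3
add l: [q, p, w, l] len 4
add l (repeat l, move left end past it): [l] len 1
add z: [l, z] len 2
add c: [l, z, c] len 3
add l (repeat l, move left end past it): [z, c, l] len 3
add l (repeat l, move left end past it): [l] len 1
add l (repeat l, move left end past it): [l] len 1
add p: [l, p] len 2
add t: [l, p, t] len 3
add p (repeat p, move left end past it): [t, p] len 2
add c: [t, p, c] len 3
Longest all-distinct length: 4.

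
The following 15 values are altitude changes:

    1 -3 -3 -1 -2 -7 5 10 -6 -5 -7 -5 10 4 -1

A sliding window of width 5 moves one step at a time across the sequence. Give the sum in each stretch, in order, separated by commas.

-8, -16, -8, 5, 0, -3, -3, -13, -13, -3, 1

Sliding a size-5 window across the 15 values:
(1, -3, -3, -1, -2) → sum -8
(-3, -3, -1, -2, -7) → sum -16
(-3, -1, -2, -7, 5) → sum -8
(-1, -2, -7, 5, 10) → sum 5
(-2, -7, 5, 10, -6) → sum 0
(-7, 5, 10, -6, -5) → sum -3
(5, 10, -6, -5, -7) → sum -3
(10, -6, -5, -7, -5) → sum -13
(-6, -5, -7, -5, 10) → sum -13
(-5, -7, -5, 10, 4) → sum -3
(-7, -5, 10, 4, -1) → sum 1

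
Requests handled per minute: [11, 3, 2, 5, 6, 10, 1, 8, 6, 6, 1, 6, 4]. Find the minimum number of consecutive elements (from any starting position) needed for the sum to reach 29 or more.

5

Extend right; whenever the sum reaches 29, record the length and shrink from the left:
add 11: running sum 11 < 29
add 3: running sum 14 < 29
add 2: running sum 16 < 29
add 5: running sum 21 < 29
add 6: running sum 27 < 29
add 10: shortest ending here [11, 3, 2, 5, 6, 10] sum 37, len 6
add 1: shortest ending here [11, 3, 2, 5, 6, 10, 1] sum 38, len 7
add 8: shortest ending here [5, 6, 10, 1, 8] sum 30, len 5
add 6: shortest ending here [6, 10, 1, 8, 6] sum 31, len 5
add 6: shortest ending here [10, 1, 8, 6, 6] sum 31, len 5
add 1: shortest ending here [10, 1, 8, 6, 6, 1] sum 32, len 6
add 6: shortest ending here [10, 1, 8, 6, 6, 1, 6] sum 38, len 7
add 4: shortest ending here [8, 6, 6, 1, 6, 4] sum 31, len 6
Shortest qualifying length: 5.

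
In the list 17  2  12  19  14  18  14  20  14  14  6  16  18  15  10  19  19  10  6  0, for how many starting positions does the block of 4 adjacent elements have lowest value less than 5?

3

[17, 2, 12, 19] → min 2  < 5 ✓
[2, 12, 19, 14] → min 2  < 5 ✓
[12, 19, 14, 18] → min 12
[19, 14, 18, 14] → min 14
[14, 18, 14, 20] → min 14
[18, 14, 20, 14] → min 14
[14, 20, 14, 14] → min 14
[20, 14, 14, 6] → min 6
[14, 14, 6, 16] → min 6
[14, 6, 16, 18] → min 6
[6, 16, 18, 15] → min 6
[16, 18, 15, 10] → min 10
[18, 15, 10, 19] → min 10
[15, 10, 19, 19] → min 10
[10, 19, 19, 10] → min 10
[19, 19, 10, 6] → min 6
[19, 10, 6, 0] → min 0  < 5 ✓
3 windows satisfy the condition.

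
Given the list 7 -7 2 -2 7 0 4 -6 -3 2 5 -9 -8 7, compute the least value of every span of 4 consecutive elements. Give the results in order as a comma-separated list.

-7, -7, -2, -2, -6, -6, -6, -6, -9, -9, -9

Sliding a size-4 window across the 14 values:
[7, -7, 2, -2] → min -7
[-7, 2, -2, 7] → min -7
[2, -2, 7, 0] → min -2
[-2, 7, 0, 4] → min -2
[7, 0, 4, -6] → min -6
[0, 4, -6, -3] → min -6
[4, -6, -3, 2] → min -6
[-6, -3, 2, 5] → min -6
[-3, 2, 5, -9] → min -9
[2, 5, -9, -8] → min -9
[5, -9, -8, 7] → min -9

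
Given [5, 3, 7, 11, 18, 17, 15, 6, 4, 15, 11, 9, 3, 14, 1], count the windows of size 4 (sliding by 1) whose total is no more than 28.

2

[5, 3, 7, 11] → sum 26  ≤ 28 ✓
[3, 7, 11, 18] → sum 39
[7, 11, 18, 17] → sum 53
[11, 18, 17, 15] → sum 61
[18, 17, 15, 6] → sum 56
[17, 15, 6, 4] → sum 42
[15, 6, 4, 15] → sum 40
[6, 4, 15, 11] → sum 36
[4, 15, 11, 9] → sum 39
[15, 11, 9, 3] → sum 38
[11, 9, 3, 14] → sum 37
[9, 3, 14, 1] → sum 27  ≤ 28 ✓
2 windows satisfy the condition.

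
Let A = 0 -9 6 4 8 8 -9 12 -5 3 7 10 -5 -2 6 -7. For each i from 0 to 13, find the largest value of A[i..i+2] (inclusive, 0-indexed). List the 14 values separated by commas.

6, 6, 8, 8, 8, 12, 12, 12, 7, 10, 10, 10, 6, 6

Sliding a size-3 window across the 16 values:
(0, -9, 6) → max 6
(-9, 6, 4) → max 6
(6, 4, 8) → max 8
(4, 8, 8) → max 8
(8, 8, -9) → max 8
(8, -9, 12) → max 12
(-9, 12, -5) → max 12
(12, -5, 3) → max 12
(-5, 3, 7) → max 7
(3, 7, 10) → max 10
(7, 10, -5) → max 10
(10, -5, -2) → max 10
(-5, -2, 6) → max 6
(-2, 6, -7) → max 6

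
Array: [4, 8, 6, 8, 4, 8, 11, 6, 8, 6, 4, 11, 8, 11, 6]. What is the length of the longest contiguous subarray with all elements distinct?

add 4: [4] len 1
add 8: [4, 8] len 2
add 6: [4, 8, 6] len 3
add 8 (repeat 8, move left end past it): [6, 8] len 2
add 4: [6, 8, 4] len 3
add 8 (repeat 8, move left end past it): [4, 8] len 2
add 11: [4, 8, 11] len 3
add 6: [4, 8, 11, 6] len 4
add 8 (repeat 8, move left end past it): [11, 6, 8] len 3
add 6 (repeat 6, move left end past it): [8, 6] len 2
add 4: [8, 6, 4] len 3
add 11: [8, 6, 4, 11] len 4
add 8 (repeat 8, move left end past it): [6, 4, 11, 8] len 4
add 11 (repeat 11, move left end past it): [8, 11] len 2
add 6: [8, 11, 6] len 3
Longest all-distinct length: 4.

4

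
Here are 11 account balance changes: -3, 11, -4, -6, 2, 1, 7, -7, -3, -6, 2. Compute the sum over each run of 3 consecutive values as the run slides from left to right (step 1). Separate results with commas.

-3 11 -4 → sum 4
11 -4 -6 → sum 1
-4 -6 2 → sum -8
-6 2 1 → sum -3
2 1 7 → sum 10
1 7 -7 → sum 1
7 -7 -3 → sum -3
-7 -3 -6 → sum -16
-3 -6 2 → sum -7

4, 1, -8, -3, 10, 1, -3, -16, -7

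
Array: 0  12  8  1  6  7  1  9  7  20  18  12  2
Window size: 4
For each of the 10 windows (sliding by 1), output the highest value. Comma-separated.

(0, 12, 8, 1) → max 12
(12, 8, 1, 6) → max 12
(8, 1, 6, 7) → max 8
(1, 6, 7, 1) → max 7
(6, 7, 1, 9) → max 9
(7, 1, 9, 7) → max 9
(1, 9, 7, 20) → max 20
(9, 7, 20, 18) → max 20
(7, 20, 18, 12) → max 20
(20, 18, 12, 2) → max 20

12, 12, 8, 7, 9, 9, 20, 20, 20, 20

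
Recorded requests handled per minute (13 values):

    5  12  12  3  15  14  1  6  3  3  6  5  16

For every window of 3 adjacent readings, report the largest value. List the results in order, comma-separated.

5 12 12 → max 12
12 12 3 → max 12
12 3 15 → max 15
3 15 14 → max 15
15 14 1 → max 15
14 1 6 → max 14
1 6 3 → max 6
6 3 3 → max 6
3 3 6 → max 6
3 6 5 → max 6
6 5 16 → max 16

12, 12, 15, 15, 15, 14, 6, 6, 6, 6, 16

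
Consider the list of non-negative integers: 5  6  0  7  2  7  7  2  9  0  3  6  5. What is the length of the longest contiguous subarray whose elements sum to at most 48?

11

Extend to the right; shrink from the left whenever the sum exceeds 48:
→ 5: sum 5, len 1
→ 6: sum 11, len 2
→ 0: sum 11, len 3
→ 7: sum 18, len 4
→ 2: sum 20, len 5
→ 7: sum 27, len 6
→ 7: sum 34, len 7
→ 2: sum 36, len 8
→ 9: sum 45, len 9
→ 0: sum 45, len 10
→ 3: sum 48, len 11
→ 6 (dropped 5, 6): sum 43, len 10
→ 5: sum 48, len 11
Longest length seen: 11.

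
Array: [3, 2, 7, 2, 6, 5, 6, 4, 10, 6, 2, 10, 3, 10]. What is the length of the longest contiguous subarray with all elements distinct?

4

[3] len 1
[3, 2] len 2
[3, 2, 7] len 3
[7, 2] len 2
[7, 2, 6] len 3
[7, 2, 6, 5] len 4
[5, 6] len 2
[5, 6, 4] len 3
[5, 6, 4, 10] len 4
[4, 10, 6] len 3
[4, 10, 6, 2] len 4
[6, 2, 10] len 3
[6, 2, 10, 3] len 4
[3, 10] len 2
Longest all-distinct length: 4.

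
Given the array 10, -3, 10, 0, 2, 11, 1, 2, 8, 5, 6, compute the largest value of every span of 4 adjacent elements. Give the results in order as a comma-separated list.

10, 10, 11, 11, 11, 11, 8, 8

[10, -3, 10, 0] → max 10
[-3, 10, 0, 2] → max 10
[10, 0, 2, 11] → max 11
[0, 2, 11, 1] → max 11
[2, 11, 1, 2] → max 11
[11, 1, 2, 8] → max 11
[1, 2, 8, 5] → max 8
[2, 8, 5, 6] → max 8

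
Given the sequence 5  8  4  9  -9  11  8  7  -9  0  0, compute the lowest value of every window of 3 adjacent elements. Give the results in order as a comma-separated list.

4, 4, -9, -9, -9, 7, -9, -9, -9

(5, 8, 4) → min 4
(8, 4, 9) → min 4
(4, 9, -9) → min -9
(9, -9, 11) → min -9
(-9, 11, 8) → min -9
(11, 8, 7) → min 7
(8, 7, -9) → min -9
(7, -9, 0) → min -9
(-9, 0, 0) → min -9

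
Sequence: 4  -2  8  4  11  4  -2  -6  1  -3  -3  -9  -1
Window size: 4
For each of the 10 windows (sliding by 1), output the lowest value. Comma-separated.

(4, -2, 8, 4) → min -2
(-2, 8, 4, 11) → min -2
(8, 4, 11, 4) → min 4
(4, 11, 4, -2) → min -2
(11, 4, -2, -6) → min -6
(4, -2, -6, 1) → min -6
(-2, -6, 1, -3) → min -6
(-6, 1, -3, -3) → min -6
(1, -3, -3, -9) → min -9
(-3, -3, -9, -1) → min -9

-2, -2, 4, -2, -6, -6, -6, -6, -9, -9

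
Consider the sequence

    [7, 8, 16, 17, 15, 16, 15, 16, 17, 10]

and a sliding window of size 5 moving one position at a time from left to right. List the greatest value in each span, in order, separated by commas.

[7, 8, 16, 17, 15] → max 17
[8, 16, 17, 15, 16] → max 17
[16, 17, 15, 16, 15] → max 17
[17, 15, 16, 15, 16] → max 17
[15, 16, 15, 16, 17] → max 17
[16, 15, 16, 17, 10] → max 17

17, 17, 17, 17, 17, 17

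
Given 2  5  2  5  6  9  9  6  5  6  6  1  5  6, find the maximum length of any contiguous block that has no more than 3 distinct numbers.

8

Extend right; when distinct count exceeds 3, shrink from the left:
add 2: window [2] (1 distinct), len 1
add 5: window [2, 5] (2 distinct), len 2
add 2: window [2, 5, 2] (2 distinct), len 3
add 5: window [2, 5, 2, 5] (2 distinct), len 4
add 6: window [2, 5, 2, 5, 6] (3 distinct), len 5
add 9: window [5, 6, 9] (3 distinct), len 3
add 9: window [5, 6, 9, 9] (3 distinct), len 4
add 6: window [5, 6, 9, 9, 6] (3 distinct), len 5
add 5: window [5, 6, 9, 9, 6, 5] (3 distinct), len 6
add 6: window [5, 6, 9, 9, 6, 5, 6] (3 distinct), len 7
add 6: window [5, 6, 9, 9, 6, 5, 6, 6] (3 distinct), len 8
add 1: window [6, 5, 6, 6, 1] (3 distinct), len 5
add 5: window [6, 5, 6, 6, 1, 5] (3 distinct), len 6
add 6: window [6, 5, 6, 6, 1, 5, 6] (3 distinct), len 7
Longest length with ≤3 distinct: 8.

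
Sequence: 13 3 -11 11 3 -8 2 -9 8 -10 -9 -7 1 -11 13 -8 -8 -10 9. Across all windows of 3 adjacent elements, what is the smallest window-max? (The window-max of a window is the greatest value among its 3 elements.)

-8

Window maxs for each of the 17 positions:
13 3 -11 → max 13
3 -11 11 → max 11
-11 11 3 → max 11
11 3 -8 → max 11
3 -8 2 → max 3
-8 2 -9 → max 2
2 -9 8 → max 8
-9 8 -10 → max 8
8 -10 -9 → max 8
-10 -9 -7 → max -7
-9 -7 1 → max 1
-7 1 -11 → max 1
1 -11 13 → max 13
-11 13 -8 → max 13
13 -8 -8 → max 13
-8 -8 -10 → max -8
-8 -10 9 → max 9
Smallest of these is -8.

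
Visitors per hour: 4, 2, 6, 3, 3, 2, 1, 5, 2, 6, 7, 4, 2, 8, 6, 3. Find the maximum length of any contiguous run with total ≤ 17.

add 4: [4] sum 4, len 1
add 2: [4, 2] sum 6, len 2
add 6: [4, 2, 6] sum 12, len 3
add 3: [4, 2, 6, 3] sum 15, len 4
add 3: [2, 6, 3, 3] sum 14, len 4
add 2: [2, 6, 3, 3, 2] sum 16, len 5
add 1: [2, 6, 3, 3, 2, 1] sum 17, len 6
add 5: [3, 3, 2, 1, 5] sum 14, len 5
add 2: [3, 3, 2, 1, 5, 2] sum 16, len 6
add 6: [2, 1, 5, 2, 6] sum 16, len 5
add 7: [2, 6, 7] sum 15, len 3
add 4: [6, 7, 4] sum 17, len 3
add 2: [7, 4, 2] sum 13, len 3
add 8: [4, 2, 8] sum 14, len 3
add 6: [2, 8, 6] sum 16, len 3
add 3: [8, 6, 3] sum 17, len 3
Longest length seen: 6.

6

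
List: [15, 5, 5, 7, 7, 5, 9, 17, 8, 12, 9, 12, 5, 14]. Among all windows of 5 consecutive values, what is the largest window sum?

58

Each size-5 window and its sum:
(15, 5, 5, 7, 7) → sum 39
(5, 5, 7, 7, 5) → sum 29
(5, 7, 7, 5, 9) → sum 33
(7, 7, 5, 9, 17) → sum 45
(7, 5, 9, 17, 8) → sum 46
(5, 9, 17, 8, 12) → sum 51
(9, 17, 8, 12, 9) → sum 55
(17, 8, 12, 9, 12) → sum 58
(8, 12, 9, 12, 5) → sum 46
(12, 9, 12, 5, 14) → sum 52
Largest of these is 58.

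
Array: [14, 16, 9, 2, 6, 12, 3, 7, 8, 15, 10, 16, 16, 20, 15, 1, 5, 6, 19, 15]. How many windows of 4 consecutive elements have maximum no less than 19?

(14, 16, 9, 2) → max 16
(16, 9, 2, 6) → max 16
(9, 2, 6, 12) → max 12
(2, 6, 12, 3) → max 12
(6, 12, 3, 7) → max 12
(12, 3, 7, 8) → max 12
(3, 7, 8, 15) → max 15
(7, 8, 15, 10) → max 15
(8, 15, 10, 16) → max 16
(15, 10, 16, 16) → max 16
(10, 16, 16, 20) → max 20  ≥ 19 ✓
(16, 16, 20, 15) → max 20  ≥ 19 ✓
(16, 20, 15, 1) → max 20  ≥ 19 ✓
(20, 15, 1, 5) → max 20  ≥ 19 ✓
(15, 1, 5, 6) → max 15
(1, 5, 6, 19) → max 19  ≥ 19 ✓
(5, 6, 19, 15) → max 19  ≥ 19 ✓
6 windows satisfy the condition.

6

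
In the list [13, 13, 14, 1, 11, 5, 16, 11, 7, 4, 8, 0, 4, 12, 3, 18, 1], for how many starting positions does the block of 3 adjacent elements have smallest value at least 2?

8

13 13 14 → min 13  ≥ 2 ✓
13 14 1 → min 1
14 1 11 → min 1
1 11 5 → min 1
11 5 16 → min 5  ≥ 2 ✓
5 16 11 → min 5  ≥ 2 ✓
16 11 7 → min 7  ≥ 2 ✓
11 7 4 → min 4  ≥ 2 ✓
7 4 8 → min 4  ≥ 2 ✓
4 8 0 → min 0
8 0 4 → min 0
0 4 12 → min 0
4 12 3 → min 3  ≥ 2 ✓
12 3 18 → min 3  ≥ 2 ✓
3 18 1 → min 1
8 windows satisfy the condition.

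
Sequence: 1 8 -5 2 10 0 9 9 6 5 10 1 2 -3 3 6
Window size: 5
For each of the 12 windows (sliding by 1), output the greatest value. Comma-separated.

(1, 8, -5, 2, 10) → max 10
(8, -5, 2, 10, 0) → max 10
(-5, 2, 10, 0, 9) → max 10
(2, 10, 0, 9, 9) → max 10
(10, 0, 9, 9, 6) → max 10
(0, 9, 9, 6, 5) → max 9
(9, 9, 6, 5, 10) → max 10
(9, 6, 5, 10, 1) → max 10
(6, 5, 10, 1, 2) → max 10
(5, 10, 1, 2, -3) → max 10
(10, 1, 2, -3, 3) → max 10
(1, 2, -3, 3, 6) → max 6

10, 10, 10, 10, 10, 9, 10, 10, 10, 10, 10, 6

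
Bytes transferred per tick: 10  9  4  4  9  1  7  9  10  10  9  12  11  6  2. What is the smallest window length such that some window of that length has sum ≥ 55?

Extend right; whenever the sum reaches 55, record the length and shrink from the left:
add 10: running sum 10 < 55
add 9: running sum 19 < 55
add 4: running sum 23 < 55
add 4: running sum 27 < 55
add 9: running sum 36 < 55
add 1: running sum 37 < 55
add 7: running sum 44 < 55
add 9: running sum 53 < 55
end 8: [10, 9, 4, 4, 9, 1, 7, 9, 10] sum 63, len 9
end 9: [9, 4, 4, 9, 1, 7, 9, 10, 10] sum 63, len 9
end 10: [9, 1, 7, 9, 10, 10, 9] sum 55, len 7
end 11: [7, 9, 10, 10, 9, 12] sum 57, len 6
end 12: [9, 10, 10, 9, 12, 11] sum 61, len 6
end 13: [10, 10, 9, 12, 11, 6] sum 58, len 6
end 14: [10, 10, 9, 12, 11, 6, 2] sum 60, len 7
Shortest qualifying length: 6.

6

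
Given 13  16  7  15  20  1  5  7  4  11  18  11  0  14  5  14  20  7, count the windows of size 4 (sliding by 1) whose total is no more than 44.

13 16 7 15 → sum 51
16 7 15 20 → sum 58
7 15 20 1 → sum 43  ≤ 44 ✓
15 20 1 5 → sum 41  ≤ 44 ✓
20 1 5 7 → sum 33  ≤ 44 ✓
1 5 7 4 → sum 17  ≤ 44 ✓
5 7 4 11 → sum 27  ≤ 44 ✓
7 4 11 18 → sum 40  ≤ 44 ✓
4 11 18 11 → sum 44  ≤ 44 ✓
11 18 11 0 → sum 40  ≤ 44 ✓
18 11 0 14 → sum 43  ≤ 44 ✓
11 0 14 5 → sum 30  ≤ 44 ✓
0 14 5 14 → sum 33  ≤ 44 ✓
14 5 14 20 → sum 53
5 14 20 7 → sum 46
11 windows satisfy the condition.

11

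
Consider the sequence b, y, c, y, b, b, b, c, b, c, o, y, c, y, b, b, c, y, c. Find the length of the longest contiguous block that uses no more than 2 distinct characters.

Extend right; when distinct count exceeds 2, shrink from the left:
[b] 1 distinct, len 1
[b, y] 2 distinct, len 2
[y, c] 2 distinct, len 2
[y, c, y] 2 distinct, len 3
[y, b] 2 distinct, len 2
[y, b, b] 2 distinct, len 3
[y, b, b, b] 2 distinct, len 4
[b, b, b, c] 2 distinct, len 4
[b, b, b, c, b] 2 distinct, len 5
[b, b, b, c, b, c] 2 distinct, len 6
[c, o] 2 distinct, len 2
[o, y] 2 distinct, len 2
[y, c] 2 distinct, len 2
[y, c, y] 2 distinct, len 3
[y, b] 2 distinct, len 2
[y, b, b] 2 distinct, len 3
[b, b, c] 2 distinct, len 3
[c, y] 2 distinct, len 2
[c, y, c] 2 distinct, len 3
Longest length with ≤2 distinct: 6.

6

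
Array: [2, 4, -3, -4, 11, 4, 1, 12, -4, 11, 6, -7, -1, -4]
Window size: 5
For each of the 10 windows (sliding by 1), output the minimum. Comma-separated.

[2, 4, -3, -4, 11] → min -4
[4, -3, -4, 11, 4] → min -4
[-3, -4, 11, 4, 1] → min -4
[-4, 11, 4, 1, 12] → min -4
[11, 4, 1, 12, -4] → min -4
[4, 1, 12, -4, 11] → min -4
[1, 12, -4, 11, 6] → min -4
[12, -4, 11, 6, -7] → min -7
[-4, 11, 6, -7, -1] → min -7
[11, 6, -7, -1, -4] → min -7

-4, -4, -4, -4, -4, -4, -4, -7, -7, -7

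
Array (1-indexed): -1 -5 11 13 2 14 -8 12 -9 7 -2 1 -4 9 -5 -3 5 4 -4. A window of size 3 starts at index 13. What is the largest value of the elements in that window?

9

Elements at indices 13..15: -4, 9, -5
max(-4, 9, -5) = 9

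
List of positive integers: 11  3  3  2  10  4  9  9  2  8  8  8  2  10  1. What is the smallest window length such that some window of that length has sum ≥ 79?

add 11: running sum 11 < 79
add 3: running sum 14 < 79
add 3: running sum 17 < 79
add 2: running sum 19 < 79
add 10: running sum 29 < 79
add 4: running sum 33 < 79
add 9: running sum 42 < 79
add 9: running sum 51 < 79
add 2: running sum 53 < 79
add 8: running sum 61 < 79
add 8: running sum 69 < 79
add 8: running sum 77 < 79
add 2: shortest ending here [11, 3, 3, 2, 10, 4, 9, 9, 2, 8, 8, 8, 2] sum 79, len 13
add 10: shortest ending here [11, 3, 3, 2, 10, 4, 9, 9, 2, 8, 8, 8, 2, 10] sum 89, len 14
add 1: shortest ending here [3, 3, 2, 10, 4, 9, 9, 2, 8, 8, 8, 2, 10, 1] sum 79, len 14
Shortest qualifying length: 13.

13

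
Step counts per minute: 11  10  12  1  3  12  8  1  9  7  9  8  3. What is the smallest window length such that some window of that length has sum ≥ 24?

add 11: running sum 11 < 24
add 10: running sum 21 < 24
end 2: [11, 10, 12] sum 33, len 3
end 3: [11, 10, 12, 1] sum 34, len 4
end 4: [10, 12, 1, 3] sum 26, len 4
end 5: [12, 1, 3, 12] sum 28, len 4
end 6: [1, 3, 12, 8] sum 24, len 4
end 7: [3, 12, 8, 1] sum 24, len 4
end 8: [12, 8, 1, 9] sum 30, len 4
end 9: [8, 1, 9, 7] sum 25, len 4
end 10: [9, 7, 9] sum 25, len 3
end 11: [7, 9, 8] sum 24, len 3
end 12: [7, 9, 8, 3] sum 27, len 4
Shortest qualifying length: 3.

3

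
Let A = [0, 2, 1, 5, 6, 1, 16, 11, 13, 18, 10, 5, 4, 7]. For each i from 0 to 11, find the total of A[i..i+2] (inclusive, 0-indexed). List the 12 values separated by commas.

3, 8, 12, 12, 23, 28, 40, 42, 41, 33, 19, 16

(0, 2, 1) → sum 3
(2, 1, 5) → sum 8
(1, 5, 6) → sum 12
(5, 6, 1) → sum 12
(6, 1, 16) → sum 23
(1, 16, 11) → sum 28
(16, 11, 13) → sum 40
(11, 13, 18) → sum 42
(13, 18, 10) → sum 41
(18, 10, 5) → sum 33
(10, 5, 4) → sum 19
(5, 4, 7) → sum 16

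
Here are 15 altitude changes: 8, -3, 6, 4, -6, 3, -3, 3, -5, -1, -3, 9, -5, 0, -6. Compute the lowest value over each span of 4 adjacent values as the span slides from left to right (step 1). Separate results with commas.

-3, -6, -6, -6, -6, -5, -5, -5, -5, -5, -5, -6

(8, -3, 6, 4) → min -3
(-3, 6, 4, -6) → min -6
(6, 4, -6, 3) → min -6
(4, -6, 3, -3) → min -6
(-6, 3, -3, 3) → min -6
(3, -3, 3, -5) → min -5
(-3, 3, -5, -1) → min -5
(3, -5, -1, -3) → min -5
(-5, -1, -3, 9) → min -5
(-1, -3, 9, -5) → min -5
(-3, 9, -5, 0) → min -5
(9, -5, 0, -6) → min -6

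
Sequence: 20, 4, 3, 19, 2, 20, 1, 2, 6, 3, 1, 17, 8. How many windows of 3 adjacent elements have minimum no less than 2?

5

[20, 4, 3] → min 3  ≥ 2 ✓
[4, 3, 19] → min 3  ≥ 2 ✓
[3, 19, 2] → min 2  ≥ 2 ✓
[19, 2, 20] → min 2  ≥ 2 ✓
[2, 20, 1] → min 1
[20, 1, 2] → min 1
[1, 2, 6] → min 1
[2, 6, 3] → min 2  ≥ 2 ✓
[6, 3, 1] → min 1
[3, 1, 17] → min 1
[1, 17, 8] → min 1
5 windows satisfy the condition.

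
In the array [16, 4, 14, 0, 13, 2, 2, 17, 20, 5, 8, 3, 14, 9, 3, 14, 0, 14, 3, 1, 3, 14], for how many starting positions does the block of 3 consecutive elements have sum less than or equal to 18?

(16, 4, 14) → sum 34
(4, 14, 0) → sum 18  ≤ 18 ✓
(14, 0, 13) → sum 27
(0, 13, 2) → sum 15  ≤ 18 ✓
(13, 2, 2) → sum 17  ≤ 18 ✓
(2, 2, 17) → sum 21
(2, 17, 20) → sum 39
(17, 20, 5) → sum 42
(20, 5, 8) → sum 33
(5, 8, 3) → sum 16  ≤ 18 ✓
(8, 3, 14) → sum 25
(3, 14, 9) → sum 26
(14, 9, 3) → sum 26
(9, 3, 14) → sum 26
(3, 14, 0) → sum 17  ≤ 18 ✓
(14, 0, 14) → sum 28
(0, 14, 3) → sum 17  ≤ 18 ✓
(14, 3, 1) → sum 18  ≤ 18 ✓
(3, 1, 3) → sum 7  ≤ 18 ✓
(1, 3, 14) → sum 18  ≤ 18 ✓
9 windows satisfy the condition.

9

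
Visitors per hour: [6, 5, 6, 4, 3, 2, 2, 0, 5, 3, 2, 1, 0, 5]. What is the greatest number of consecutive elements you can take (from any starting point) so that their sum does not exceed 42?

add 6: [6] sum 6, len 1
add 5: [6, 5] sum 11, len 2
add 6: [6, 5, 6] sum 17, len 3
add 4: [6, 5, 6, 4] sum 21, len 4
add 3: [6, 5, 6, 4, 3] sum 24, len 5
add 2: [6, 5, 6, 4, 3, 2] sum 26, len 6
add 2: [6, 5, 6, 4, 3, 2, 2] sum 28, len 7
add 0: [6, 5, 6, 4, 3, 2, 2, 0] sum 28, len 8
add 5: [6, 5, 6, 4, 3, 2, 2, 0, 5] sum 33, len 9
add 3: [6, 5, 6, 4, 3, 2, 2, 0, 5, 3] sum 36, len 10
add 2: [6, 5, 6, 4, 3, 2, 2, 0, 5, 3, 2] sum 38, len 11
add 1: [6, 5, 6, 4, 3, 2, 2, 0, 5, 3, 2, 1] sum 39, len 12
add 0: [6, 5, 6, 4, 3, 2, 2, 0, 5, 3, 2, 1, 0] sum 39, len 13
add 5: [5, 6, 4, 3, 2, 2, 0, 5, 3, 2, 1, 0, 5] sum 38, len 13
Longest length seen: 13.

13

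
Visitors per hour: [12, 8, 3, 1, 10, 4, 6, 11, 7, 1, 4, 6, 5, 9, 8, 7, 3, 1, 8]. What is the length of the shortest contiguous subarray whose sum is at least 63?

add 12: running sum 12 < 63
add 8: running sum 20 < 63
add 3: running sum 23 < 63
add 1: running sum 24 < 63
add 10: running sum 34 < 63
add 4: running sum 38 < 63
add 6: running sum 44 < 63
add 11: running sum 55 < 63
add 7: running sum 62 < 63
add 1: shortest ending here [12, 8, 3, 1, 10, 4, 6, 11, 7, 1] sum 63, len 10
add 4: shortest ending here [12, 8, 3, 1, 10, 4, 6, 11, 7, 1, 4] sum 67, len 11
add 6: shortest ending here [12, 8, 3, 1, 10, 4, 6, 11, 7, 1, 4, 6] sum 73, len 12
add 5: shortest ending here [8, 3, 1, 10, 4, 6, 11, 7, 1, 4, 6, 5] sum 66, len 12
add 9: shortest ending here [10, 4, 6, 11, 7, 1, 4, 6, 5, 9] sum 63, len 10
add 8: shortest ending here [10, 4, 6, 11, 7, 1, 4, 6, 5, 9, 8] sum 71, len 11
add 7: shortest ending here [6, 11, 7, 1, 4, 6, 5, 9, 8, 7] sum 64, len 10
add 3: shortest ending here [6, 11, 7, 1, 4, 6, 5, 9, 8, 7, 3] sum 67, len 11
add 1: shortest ending here [6, 11, 7, 1, 4, 6, 5, 9, 8, 7, 3, 1] sum 68, len 12
add 8: shortest ending here [11, 7, 1, 4, 6, 5, 9, 8, 7, 3, 1, 8] sum 70, len 12
Shortest qualifying length: 10.

10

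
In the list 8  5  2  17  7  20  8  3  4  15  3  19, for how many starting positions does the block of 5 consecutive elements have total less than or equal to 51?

8 5 2 17 7 → sum 39  ≤ 51 ✓
5 2 17 7 20 → sum 51  ≤ 51 ✓
2 17 7 20 8 → sum 54
17 7 20 8 3 → sum 55
7 20 8 3 4 → sum 42  ≤ 51 ✓
20 8 3 4 15 → sum 50  ≤ 51 ✓
8 3 4 15 3 → sum 33  ≤ 51 ✓
3 4 15 3 19 → sum 44  ≤ 51 ✓
6 windows satisfy the condition.

6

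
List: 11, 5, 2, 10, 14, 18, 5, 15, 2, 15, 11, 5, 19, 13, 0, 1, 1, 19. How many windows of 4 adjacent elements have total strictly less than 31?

3

(11, 5, 2, 10) → sum 28  < 31 ✓
(5, 2, 10, 14) → sum 31
(2, 10, 14, 18) → sum 44
(10, 14, 18, 5) → sum 47
(14, 18, 5, 15) → sum 52
(18, 5, 15, 2) → sum 40
(5, 15, 2, 15) → sum 37
(15, 2, 15, 11) → sum 43
(2, 15, 11, 5) → sum 33
(15, 11, 5, 19) → sum 50
(11, 5, 19, 13) → sum 48
(5, 19, 13, 0) → sum 37
(19, 13, 0, 1) → sum 33
(13, 0, 1, 1) → sum 15  < 31 ✓
(0, 1, 1, 19) → sum 21  < 31 ✓
3 windows satisfy the condition.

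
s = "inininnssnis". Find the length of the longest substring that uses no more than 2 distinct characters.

7

[i] 1 distinct, len 1
[i, n] 2 distinct, len 2
[i, n, i] 2 distinct, len 3
[i, n, i, n] 2 distinct, len 4
[i, n, i, n, i] 2 distinct, len 5
[i, n, i, n, i, n] 2 distinct, len 6
[i, n, i, n, i, n, n] 2 distinct, len 7
[n, n, s] 2 distinct, len 3
[n, n, s, s] 2 distinct, len 4
[n, n, s, s, n] 2 distinct, len 5
[n, i] 2 distinct, len 2
[i, s] 2 distinct, len 2
Longest length with ≤2 distinct: 7.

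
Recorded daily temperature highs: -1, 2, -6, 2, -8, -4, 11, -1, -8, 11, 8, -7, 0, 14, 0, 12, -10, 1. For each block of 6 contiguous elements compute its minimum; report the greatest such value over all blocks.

[-1, 2, -6, 2, -8, -4] → min -8
[2, -6, 2, -8, -4, 11] → min -8
[-6, 2, -8, -4, 11, -1] → min -8
[2, -8, -4, 11, -1, -8] → min -8
[-8, -4, 11, -1, -8, 11] → min -8
[-4, 11, -1, -8, 11, 8] → min -8
[11, -1, -8, 11, 8, -7] → min -8
[-1, -8, 11, 8, -7, 0] → min -8
[-8, 11, 8, -7, 0, 14] → min -8
[11, 8, -7, 0, 14, 0] → min -7
[8, -7, 0, 14, 0, 12] → min -7
[-7, 0, 14, 0, 12, -10] → min -10
[0, 14, 0, 12, -10, 1] → min -10
Greatest of these is -7.

-7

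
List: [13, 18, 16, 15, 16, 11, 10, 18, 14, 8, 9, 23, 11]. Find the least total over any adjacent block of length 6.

(13, 18, 16, 15, 16, 11) → sum 89
(18, 16, 15, 16, 11, 10) → sum 86
(16, 15, 16, 11, 10, 18) → sum 86
(15, 16, 11, 10, 18, 14) → sum 84
(16, 11, 10, 18, 14, 8) → sum 77
(11, 10, 18, 14, 8, 9) → sum 70
(10, 18, 14, 8, 9, 23) → sum 82
(18, 14, 8, 9, 23, 11) → sum 83
Least of these is 70.

70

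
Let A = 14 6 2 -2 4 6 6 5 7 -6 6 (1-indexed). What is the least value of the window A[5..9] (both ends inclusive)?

4

Elements at indices 5..9: 4, 6, 6, 5, 7
min(4, 6, 6, 5, 7) = 4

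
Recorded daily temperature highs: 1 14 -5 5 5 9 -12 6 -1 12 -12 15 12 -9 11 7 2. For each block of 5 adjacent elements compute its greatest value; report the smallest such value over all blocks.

(1, 14, -5, 5, 5) → max 14
(14, -5, 5, 5, 9) → max 14
(-5, 5, 5, 9, -12) → max 9
(5, 5, 9, -12, 6) → max 9
(5, 9, -12, 6, -1) → max 9
(9, -12, 6, -1, 12) → max 12
(-12, 6, -1, 12, -12) → max 12
(6, -1, 12, -12, 15) → max 15
(-1, 12, -12, 15, 12) → max 15
(12, -12, 15, 12, -9) → max 15
(-12, 15, 12, -9, 11) → max 15
(15, 12, -9, 11, 7) → max 15
(12, -9, 11, 7, 2) → max 12
Smallest of these is 9.

9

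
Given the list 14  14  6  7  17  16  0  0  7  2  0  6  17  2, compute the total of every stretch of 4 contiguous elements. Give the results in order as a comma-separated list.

14 14 6 7 → sum 41
14 6 7 17 → sum 44
6 7 17 16 → sum 46
7 17 16 0 → sum 40
17 16 0 0 → sum 33
16 0 0 7 → sum 23
0 0 7 2 → sum 9
0 7 2 0 → sum 9
7 2 0 6 → sum 15
2 0 6 17 → sum 25
0 6 17 2 → sum 25

41, 44, 46, 40, 33, 23, 9, 9, 15, 25, 25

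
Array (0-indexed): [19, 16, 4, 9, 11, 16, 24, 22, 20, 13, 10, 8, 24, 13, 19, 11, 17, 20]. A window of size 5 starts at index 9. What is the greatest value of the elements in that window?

Elements at indices 9..13: 13, 10, 8, 24, 13
max(13, 10, 8, 24, 13) = 24

24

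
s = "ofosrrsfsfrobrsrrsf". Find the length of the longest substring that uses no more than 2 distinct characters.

5

Extend right; when distinct count exceeds 2, shrink from the left:
[o] 1 distinct, len 1
[o, f] 2 distinct, len 2
[o, f, o] 2 distinct, len 3
[o, s] 2 distinct, len 2
[s, r] 2 distinct, len 2
[s, r, r] 2 distinct, len 3
[s, r, r, s] 2 distinct, len 4
[s, f] 2 distinct, len 2
[s, f, s] 2 distinct, len 3
[s, f, s, f] 2 distinct, len 4
[f, r] 2 distinct, len 2
[r, o] 2 distinct, len 2
[o, b] 2 distinct, len 2
[b, r] 2 distinct, len 2
[r, s] 2 distinct, len 2
[r, s, r] 2 distinct, len 3
[r, s, r, r] 2 distinct, len 4
[r, s, r, r, s] 2 distinct, len 5
[s, f] 2 distinct, len 2
Longest length with ≤2 distinct: 5.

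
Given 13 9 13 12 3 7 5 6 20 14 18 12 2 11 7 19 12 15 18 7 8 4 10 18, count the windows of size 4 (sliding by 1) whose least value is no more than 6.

14

13 9 13 12 → min 9
9 13 12 3 → min 3  ≤ 6 ✓
13 12 3 7 → min 3  ≤ 6 ✓
12 3 7 5 → min 3  ≤ 6 ✓
3 7 5 6 → min 3  ≤ 6 ✓
7 5 6 20 → min 5  ≤ 6 ✓
5 6 20 14 → min 5  ≤ 6 ✓
6 20 14 18 → min 6  ≤ 6 ✓
20 14 18 12 → min 12
14 18 12 2 → min 2  ≤ 6 ✓
18 12 2 11 → min 2  ≤ 6 ✓
12 2 11 7 → min 2  ≤ 6 ✓
2 11 7 19 → min 2  ≤ 6 ✓
11 7 19 12 → min 7
7 19 12 15 → min 7
19 12 15 18 → min 12
12 15 18 7 → min 7
15 18 7 8 → min 7
18 7 8 4 → min 4  ≤ 6 ✓
7 8 4 10 → min 4  ≤ 6 ✓
8 4 10 18 → min 4  ≤ 6 ✓
14 windows satisfy the condition.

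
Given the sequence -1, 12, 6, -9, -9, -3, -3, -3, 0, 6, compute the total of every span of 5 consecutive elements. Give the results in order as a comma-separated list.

Sliding a size-5 window across the 10 values:
[-1, 12, 6, -9, -9] → sum -1
[12, 6, -9, -9, -3] → sum -3
[6, -9, -9, -3, -3] → sum -18
[-9, -9, -3, -3, -3] → sum -27
[-9, -3, -3, -3, 0] → sum -18
[-3, -3, -3, 0, 6] → sum -3

-1, -3, -18, -27, -18, -3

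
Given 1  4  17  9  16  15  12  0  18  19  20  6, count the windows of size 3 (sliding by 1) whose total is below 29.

2

(1, 4, 17) → sum 22  < 29 ✓
(4, 17, 9) → sum 30
(17, 9, 16) → sum 42
(9, 16, 15) → sum 40
(16, 15, 12) → sum 43
(15, 12, 0) → sum 27  < 29 ✓
(12, 0, 18) → sum 30
(0, 18, 19) → sum 37
(18, 19, 20) → sum 57
(19, 20, 6) → sum 45
2 windows satisfy the condition.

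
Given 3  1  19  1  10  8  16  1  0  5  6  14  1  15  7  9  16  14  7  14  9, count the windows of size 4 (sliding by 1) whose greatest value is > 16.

(3, 1, 19, 1) → max 19  > 16 ✓
(1, 19, 1, 10) → max 19  > 16 ✓
(19, 1, 10, 8) → max 19  > 16 ✓
(1, 10, 8, 16) → max 16
(10, 8, 16, 1) → max 16
(8, 16, 1, 0) → max 16
(16, 1, 0, 5) → max 16
(1, 0, 5, 6) → max 6
(0, 5, 6, 14) → max 14
(5, 6, 14, 1) → max 14
(6, 14, 1, 15) → max 15
(14, 1, 15, 7) → max 15
(1, 15, 7, 9) → max 15
(15, 7, 9, 16) → max 16
(7, 9, 16, 14) → max 16
(9, 16, 14, 7) → max 16
(16, 14, 7, 14) → max 16
(14, 7, 14, 9) → max 14
3 windows satisfy the condition.

3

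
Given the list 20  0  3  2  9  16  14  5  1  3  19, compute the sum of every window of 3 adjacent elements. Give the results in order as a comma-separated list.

23, 5, 14, 27, 39, 35, 20, 9, 23

[20, 0, 3] → sum 23
[0, 3, 2] → sum 5
[3, 2, 9] → sum 14
[2, 9, 16] → sum 27
[9, 16, 14] → sum 39
[16, 14, 5] → sum 35
[14, 5, 1] → sum 20
[5, 1, 3] → sum 9
[1, 3, 19] → sum 23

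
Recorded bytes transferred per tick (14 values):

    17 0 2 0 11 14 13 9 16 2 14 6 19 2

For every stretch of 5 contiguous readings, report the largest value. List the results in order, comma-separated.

17, 14, 14, 14, 16, 16, 16, 16, 19, 19

(17, 0, 2, 0, 11) → max 17
(0, 2, 0, 11, 14) → max 14
(2, 0, 11, 14, 13) → max 14
(0, 11, 14, 13, 9) → max 14
(11, 14, 13, 9, 16) → max 16
(14, 13, 9, 16, 2) → max 16
(13, 9, 16, 2, 14) → max 16
(9, 16, 2, 14, 6) → max 16
(16, 2, 14, 6, 19) → max 19
(2, 14, 6, 19, 2) → max 19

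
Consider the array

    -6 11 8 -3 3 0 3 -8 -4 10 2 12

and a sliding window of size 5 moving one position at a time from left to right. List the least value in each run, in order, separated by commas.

-6, -3, -3, -8, -8, -8, -8, -8

[-6, 11, 8, -3, 3] → min -6
[11, 8, -3, 3, 0] → min -3
[8, -3, 3, 0, 3] → min -3
[-3, 3, 0, 3, -8] → min -8
[3, 0, 3, -8, -4] → min -8
[0, 3, -8, -4, 10] → min -8
[3, -8, -4, 10, 2] → min -8
[-8, -4, 10, 2, 12] → min -8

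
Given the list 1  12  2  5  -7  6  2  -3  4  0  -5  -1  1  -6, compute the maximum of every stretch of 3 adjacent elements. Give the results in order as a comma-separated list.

12, 12, 5, 6, 6, 6, 4, 4, 4, 0, 1, 1

[1, 12, 2] → max 12
[12, 2, 5] → max 12
[2, 5, -7] → max 5
[5, -7, 6] → max 6
[-7, 6, 2] → max 6
[6, 2, -3] → max 6
[2, -3, 4] → max 4
[-3, 4, 0] → max 4
[4, 0, -5] → max 4
[0, -5, -1] → max 0
[-5, -1, 1] → max 1
[-1, 1, -6] → max 1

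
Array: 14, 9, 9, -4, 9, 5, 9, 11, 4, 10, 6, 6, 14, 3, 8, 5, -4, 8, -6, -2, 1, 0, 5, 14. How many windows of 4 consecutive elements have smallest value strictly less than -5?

(14, 9, 9, -4) → min -4
(9, 9, -4, 9) → min -4
(9, -4, 9, 5) → min -4
(-4, 9, 5, 9) → min -4
(9, 5, 9, 11) → min 5
(5, 9, 11, 4) → min 4
(9, 11, 4, 10) → min 4
(11, 4, 10, 6) → min 4
(4, 10, 6, 6) → min 4
(10, 6, 6, 14) → min 6
(6, 6, 14, 3) → min 3
(6, 14, 3, 8) → min 3
(14, 3, 8, 5) → min 3
(3, 8, 5, -4) → min -4
(8, 5, -4, 8) → min -4
(5, -4, 8, -6) → min -6  < -5 ✓
(-4, 8, -6, -2) → min -6  < -5 ✓
(8, -6, -2, 1) → min -6  < -5 ✓
(-6, -2, 1, 0) → min -6  < -5 ✓
(-2, 1, 0, 5) → min -2
(1, 0, 5, 14) → min 0
4 windows satisfy the condition.

4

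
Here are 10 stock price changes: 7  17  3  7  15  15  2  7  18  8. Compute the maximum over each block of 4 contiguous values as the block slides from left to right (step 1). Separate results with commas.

17, 17, 15, 15, 15, 18, 18

Sliding a size-4 window across the 10 values:
(7, 17, 3, 7) → max 17
(17, 3, 7, 15) → max 17
(3, 7, 15, 15) → max 15
(7, 15, 15, 2) → max 15
(15, 15, 2, 7) → max 15
(15, 2, 7, 18) → max 18
(2, 7, 18, 8) → max 18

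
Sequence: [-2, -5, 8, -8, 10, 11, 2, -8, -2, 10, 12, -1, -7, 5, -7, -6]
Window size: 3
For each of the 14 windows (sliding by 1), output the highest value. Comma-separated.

8, 8, 10, 11, 11, 11, 2, 10, 12, 12, 12, 5, 5, 5

-2 -5 8 → max 8
-5 8 -8 → max 8
8 -8 10 → max 10
-8 10 11 → max 11
10 11 2 → max 11
11 2 -8 → max 11
2 -8 -2 → max 2
-8 -2 10 → max 10
-2 10 12 → max 12
10 12 -1 → max 12
12 -1 -7 → max 12
-1 -7 5 → max 5
-7 5 -7 → max 5
5 -7 -6 → max 5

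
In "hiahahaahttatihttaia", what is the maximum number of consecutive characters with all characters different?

add h: [h] len 1
add i: [h, i] len 2
add a: [h, i, a] len 3
add h (repeat h, move left end past it): [i, a, h] len 3
add a (repeat a, move left end past it): [h, a] len 2
add h (repeat h, move left end past it): [a, h] len 2
add a (repeat a, move left end past it): [h, a] len 2
add a (repeat a, move left end past it): [a] len 1
add h: [a, h] len 2
add t: [a, h, t] len 3
add t (repeat t, move left end past it): [t] len 1
add a: [t, a] len 2
add t (repeat t, move left end past it): [a, t] len 2
add i: [a, t, i] len 3
add h: [a, t, i, h] len 4
add t (repeat t, move left end past it): [i, h, t] len 3
add t (repeat t, move left end past it): [t] len 1
add a: [t, a] len 2
add i: [t, a, i] len 3
add a (repeat a, move left end past it): [i, a] len 2
Longest all-distinct length: 4.

4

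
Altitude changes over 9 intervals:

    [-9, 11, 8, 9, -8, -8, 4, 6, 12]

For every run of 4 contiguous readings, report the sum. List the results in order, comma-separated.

19, 20, 1, -3, -6, 14

(-9, 11, 8, 9) → sum 19
(11, 8, 9, -8) → sum 20
(8, 9, -8, -8) → sum 1
(9, -8, -8, 4) → sum -3
(-8, -8, 4, 6) → sum -6
(-8, 4, 6, 12) → sum 14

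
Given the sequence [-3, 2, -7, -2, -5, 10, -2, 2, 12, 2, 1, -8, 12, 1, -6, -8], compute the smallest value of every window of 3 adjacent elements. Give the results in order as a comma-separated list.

-3 2 -7 → min -7
2 -7 -2 → min -7
-7 -2 -5 → min -7
-2 -5 10 → min -5
-5 10 -2 → min -5
10 -2 2 → min -2
-2 2 12 → min -2
2 12 2 → min 2
12 2 1 → min 1
2 1 -8 → min -8
1 -8 12 → min -8
-8 12 1 → min -8
12 1 -6 → min -6
1 -6 -8 → min -8

-7, -7, -7, -5, -5, -2, -2, 2, 1, -8, -8, -8, -6, -8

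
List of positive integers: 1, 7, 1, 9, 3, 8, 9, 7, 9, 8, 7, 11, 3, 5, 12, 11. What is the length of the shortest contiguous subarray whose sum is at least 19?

add 1: running sum 1 < 19
add 7: running sum 8 < 19
add 1: running sum 9 < 19
add 9: running sum 18 < 19
end 4: [7, 1, 9, 3] sum 20, len 4
end 5: [9, 3, 8] sum 20, len 3
end 6: [3, 8, 9] sum 20, len 3
end 7: [8, 9, 7] sum 24, len 3
end 8: [9, 7, 9] sum 25, len 3
end 9: [7, 9, 8] sum 24, len 3
end 10: [9, 8, 7] sum 24, len 3
end 11: [8, 7, 11] sum 26, len 3
end 12: [7, 11, 3] sum 21, len 3
end 13: [11, 3, 5] sum 19, len 3
end 14: [3, 5, 12] sum 20, len 3
end 15: [12, 11] sum 23, len 2
Shortest qualifying length: 2.

2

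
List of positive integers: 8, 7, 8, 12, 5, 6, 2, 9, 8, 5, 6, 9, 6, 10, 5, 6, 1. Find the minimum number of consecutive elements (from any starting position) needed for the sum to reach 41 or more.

6

add 8: running sum 8 < 41
add 7: running sum 15 < 41
add 8: running sum 23 < 41
add 12: running sum 35 < 41
add 5: running sum 40 < 41
add 6: shortest ending here [8, 7, 8, 12, 5, 6] sum 46, len 6
add 2: shortest ending here [8, 7, 8, 12, 5, 6, 2] sum 48, len 7
add 9: shortest ending here [8, 12, 5, 6, 2, 9] sum 42, len 6
add 8: shortest ending here [12, 5, 6, 2, 9, 8] sum 42, len 6
add 5: shortest ending here [12, 5, 6, 2, 9, 8, 5] sum 47, len 7
add 6: shortest ending here [5, 6, 2, 9, 8, 5, 6] sum 41, len 7
add 9: shortest ending here [6, 2, 9, 8, 5, 6, 9] sum 45, len 7
add 6: shortest ending here [9, 8, 5, 6, 9, 6] sum 43, len 6
add 10: shortest ending here [8, 5, 6, 9, 6, 10] sum 44, len 6
add 5: shortest ending here [5, 6, 9, 6, 10, 5] sum 41, len 6
add 6: shortest ending here [6, 9, 6, 10, 5, 6] sum 42, len 6
add 1: shortest ending here [6, 9, 6, 10, 5, 6, 1] sum 43, len 7
Shortest qualifying length: 6.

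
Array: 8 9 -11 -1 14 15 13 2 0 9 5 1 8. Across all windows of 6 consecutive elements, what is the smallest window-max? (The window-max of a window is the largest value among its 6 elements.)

9

Each size-6 window and its max:
8 9 -11 -1 14 15 → max 15
9 -11 -1 14 15 13 → max 15
-11 -1 14 15 13 2 → max 15
-1 14 15 13 2 0 → max 15
14 15 13 2 0 9 → max 15
15 13 2 0 9 5 → max 15
13 2 0 9 5 1 → max 13
2 0 9 5 1 8 → max 9
Smallest of these is 9.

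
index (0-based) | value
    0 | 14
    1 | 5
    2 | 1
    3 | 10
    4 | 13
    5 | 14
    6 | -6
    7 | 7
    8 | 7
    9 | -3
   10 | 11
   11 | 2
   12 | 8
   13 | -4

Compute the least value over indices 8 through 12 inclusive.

-3

Elements at indices 8..12: 7, -3, 11, 2, 8
min(7, -3, 11, 2, 8) = -3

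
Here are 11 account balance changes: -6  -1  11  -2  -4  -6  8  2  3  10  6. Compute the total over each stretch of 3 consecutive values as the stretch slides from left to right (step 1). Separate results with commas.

(-6, -1, 11) → sum 4
(-1, 11, -2) → sum 8
(11, -2, -4) → sum 5
(-2, -4, -6) → sum -12
(-4, -6, 8) → sum -2
(-6, 8, 2) → sum 4
(8, 2, 3) → sum 13
(2, 3, 10) → sum 15
(3, 10, 6) → sum 19

4, 8, 5, -12, -2, 4, 13, 15, 19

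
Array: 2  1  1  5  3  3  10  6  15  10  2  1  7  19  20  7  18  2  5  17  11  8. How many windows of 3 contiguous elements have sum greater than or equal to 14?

2 1 1 → sum 4
1 1 5 → sum 7
1 5 3 → sum 9
5 3 3 → sum 11
3 3 10 → sum 16  ≥ 14 ✓
3 10 6 → sum 19  ≥ 14 ✓
10 6 15 → sum 31  ≥ 14 ✓
6 15 10 → sum 31  ≥ 14 ✓
15 10 2 → sum 27  ≥ 14 ✓
10 2 1 → sum 13
2 1 7 → sum 10
1 7 19 → sum 27  ≥ 14 ✓
7 19 20 → sum 46  ≥ 14 ✓
19 20 7 → sum 46  ≥ 14 ✓
20 7 18 → sum 45  ≥ 14 ✓
7 18 2 → sum 27  ≥ 14 ✓
18 2 5 → sum 25  ≥ 14 ✓
2 5 17 → sum 24  ≥ 14 ✓
5 17 11 → sum 33  ≥ 14 ✓
17 11 8 → sum 36  ≥ 14 ✓
14 windows satisfy the condition.

14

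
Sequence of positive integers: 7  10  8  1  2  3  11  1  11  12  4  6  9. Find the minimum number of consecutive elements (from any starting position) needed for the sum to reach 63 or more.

10

Extend right; whenever the sum reaches 63, record the length and shrink from the left:
add 7: running sum 7 < 63
add 10: running sum 17 < 63
add 8: running sum 25 < 63
add 1: running sum 26 < 63
add 2: running sum 28 < 63
add 3: running sum 31 < 63
add 11: running sum 42 < 63
add 1: running sum 43 < 63
add 11: running sum 54 < 63
end 9: [7, 10, 8, 1, 2, 3, 11, 1, 11, 12] sum 66, len 10
end 10: [10, 8, 1, 2, 3, 11, 1, 11, 12, 4] sum 63, len 10
end 11: [10, 8, 1, 2, 3, 11, 1, 11, 12, 4, 6] sum 69, len 11
end 12: [8, 1, 2, 3, 11, 1, 11, 12, 4, 6, 9] sum 68, len 11
Shortest qualifying length: 10.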